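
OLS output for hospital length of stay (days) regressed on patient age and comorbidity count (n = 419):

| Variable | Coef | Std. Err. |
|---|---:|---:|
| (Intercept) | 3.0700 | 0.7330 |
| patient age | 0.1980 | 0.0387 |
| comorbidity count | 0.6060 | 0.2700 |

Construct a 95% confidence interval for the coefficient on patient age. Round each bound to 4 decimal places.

(0.1219, 0.2741)

Read off: b = 0.1980, SE = 0.0387 for patient age.
df = n − k − 1 = 419 − 2 − 1 = 416.
t* = t_{0.025, 416} = 1.965683.
Margin = t* × SE = 1.965683 × 0.0387 = 0.076072.
CI: 0.1980 ± 0.076072 → (0.1219, 0.2741).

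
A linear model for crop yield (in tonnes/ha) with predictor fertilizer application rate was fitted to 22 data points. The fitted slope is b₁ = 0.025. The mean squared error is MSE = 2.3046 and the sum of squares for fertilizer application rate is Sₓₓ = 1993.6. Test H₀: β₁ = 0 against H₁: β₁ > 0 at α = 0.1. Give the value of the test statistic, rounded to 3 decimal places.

SE(b₁) = √(MSE/Sₓₓ) = √(2.3046/1993.6) = 0.034.
t = 0.025 / 0.034 = 0.735.
df = n − 2 = 20.
One-sided p ≈ 0.2353, which is ≥ 0.1, so fail to reject H₀.
The data do not give significant evidence that the true slope on fertilizer application rate is positive.

t = 0.735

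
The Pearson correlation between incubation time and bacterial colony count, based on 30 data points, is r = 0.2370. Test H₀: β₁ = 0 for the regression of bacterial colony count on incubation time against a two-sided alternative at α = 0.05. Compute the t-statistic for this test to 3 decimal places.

t = 1.291

t = r·√(n − 2)/√(1 − r²) = 0.2370·√28/√0.943831 = 1.291.
df = n − 2 = 28.
Two-sided p ≈ 0.2073, which is ≥ 0.05, so fail to reject H₀.
The data do not give significant evidence of a linear association between incubation time and bacterial colony count.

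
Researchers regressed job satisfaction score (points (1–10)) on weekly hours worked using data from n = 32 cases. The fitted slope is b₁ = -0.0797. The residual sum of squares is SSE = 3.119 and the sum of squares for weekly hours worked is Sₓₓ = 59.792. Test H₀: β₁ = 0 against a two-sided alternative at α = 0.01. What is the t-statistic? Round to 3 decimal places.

MSE = SSE/(n − 2) = 3.119/30 = 0.103967.
SE(b₁) = √(MSE/Sₓₓ) = √(0.103967/59.792) = 0.041699.
t = -0.0797 / 0.041699 = -1.911.
df = n − 2 = 30.
Two-sided p ≈ 0.0656, which is ≥ 0.01, so fail to reject H₀.
The data do not give significant evidence of an association between weekly hours worked and job satisfaction score.

t = -1.911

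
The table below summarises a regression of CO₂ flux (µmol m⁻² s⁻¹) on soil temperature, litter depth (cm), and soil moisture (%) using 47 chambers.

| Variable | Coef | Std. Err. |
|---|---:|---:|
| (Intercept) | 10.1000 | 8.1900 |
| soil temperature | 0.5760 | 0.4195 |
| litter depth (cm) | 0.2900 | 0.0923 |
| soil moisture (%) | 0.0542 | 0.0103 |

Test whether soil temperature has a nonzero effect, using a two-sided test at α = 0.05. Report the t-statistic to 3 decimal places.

t = 1.373

Read off: b = 0.5760, SE = 0.4195 for soil temperature.
H₀: β₁ = 0 vs H₁: β₁ ≠ 0.
t = 0.5760 / 0.4195 = 1.373.
df = n − k − 1 = 47 − 3 − 1 = 43.
Two-sided p ≈ 0.1769, which is ≥ 0.05, so fail to reject H₀.
The data do not give significant evidence of an association between soil temperature and CO₂ flux, after adjusting for the other predictors.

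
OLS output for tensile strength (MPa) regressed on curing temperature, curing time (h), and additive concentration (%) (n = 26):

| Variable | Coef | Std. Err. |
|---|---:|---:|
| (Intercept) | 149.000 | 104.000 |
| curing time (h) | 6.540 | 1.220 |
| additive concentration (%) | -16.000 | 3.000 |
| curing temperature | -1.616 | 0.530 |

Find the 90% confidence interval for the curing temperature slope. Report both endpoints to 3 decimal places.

Read off: b = -1.616, SE = 0.530 for curing temperature.
df = n − k − 1 = 26 − 3 − 1 = 22.
t* = t_{0.05, 22} = 1.717144.
Margin = t* × SE = 1.717144 × 0.530 = 0.91009.
CI: -1.616 ± 0.91009 → (-2.526, -0.706).

(-2.526, -0.706)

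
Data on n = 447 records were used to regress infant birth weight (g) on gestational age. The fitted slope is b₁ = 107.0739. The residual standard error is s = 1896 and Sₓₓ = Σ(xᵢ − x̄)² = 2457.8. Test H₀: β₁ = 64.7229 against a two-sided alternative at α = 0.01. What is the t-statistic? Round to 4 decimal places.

SE(b₁) = s/√Sₓₓ = 1896/√2457.8 = 38.2442.
t = (107.0739 − 64.7229) / 38.2442 = 1.1074.
df = n − 2 = 445.
Two-sided p ≈ 0.2687, which is ≥ 0.01, so fail to reject H₀.
The data are consistent with a true slope of 64.7229 g per unit of gestational age.

t = 1.1074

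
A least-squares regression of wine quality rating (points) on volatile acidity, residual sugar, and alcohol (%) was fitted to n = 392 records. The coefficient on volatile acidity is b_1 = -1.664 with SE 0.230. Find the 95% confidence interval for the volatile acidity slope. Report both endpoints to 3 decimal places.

(-2.116, -1.212)

df = n − k − 1 = 392 − 3 − 1 = 388.
t* = t_{0.025, 388} = 1.966097.
Margin = t* × SE = 1.966097 × 0.230 = 0.45220.
CI: -1.664 ± 0.45220 → (-2.116, -1.212).
With 95% confidence, each one-unit increase in volatile acidity is associated with a change of between -2.116 and -1.212 points in wine quality rating, holding the other predictors fixed.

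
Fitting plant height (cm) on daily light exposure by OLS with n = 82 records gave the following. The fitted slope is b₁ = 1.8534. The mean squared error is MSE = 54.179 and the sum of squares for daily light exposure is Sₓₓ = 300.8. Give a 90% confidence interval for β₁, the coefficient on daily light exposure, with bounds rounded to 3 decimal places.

(1.147, 2.560)

SE(b₁) = √(MSE/Sₓₓ) = √(54.179/300.8) = 0.424401.
df = n − 2 = 80.
t* = t_{0.05, 80} = 1.664125.
Margin = t* × SE = 1.664125 × 0.424401 = 0.70626.
CI: 1.8534 ± 0.70626 → (1.147, 2.560).
With 90% confidence, each one-unit increase in daily light exposure is associated with a change of between 1.147 and 2.560 cm in plant height.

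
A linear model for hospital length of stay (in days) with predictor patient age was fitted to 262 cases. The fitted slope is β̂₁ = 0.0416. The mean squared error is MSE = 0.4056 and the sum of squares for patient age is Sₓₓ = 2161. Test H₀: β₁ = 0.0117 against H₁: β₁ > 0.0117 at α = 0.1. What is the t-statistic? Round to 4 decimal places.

SE(β̂₁) = √(MSE/Sₓₓ) = √(0.4056/2161) = 0.0137.
t = (0.0416 − 0.0117) / 0.0137 = 2.1825.
df = n − 2 = 260.
One-sided p ≈ 0.0150, which is < 0.1, so reject H₀.
There is evidence that the true slope on patient age exceeds 0.0117 days per unit.

t = 2.1825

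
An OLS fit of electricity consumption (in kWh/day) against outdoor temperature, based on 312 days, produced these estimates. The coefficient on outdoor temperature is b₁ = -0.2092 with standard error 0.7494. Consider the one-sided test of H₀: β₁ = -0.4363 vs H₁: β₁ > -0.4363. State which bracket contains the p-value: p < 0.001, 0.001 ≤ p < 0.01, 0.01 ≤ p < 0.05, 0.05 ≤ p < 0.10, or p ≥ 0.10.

p ≥ 0.10

t = (-0.2092 − (-0.4363)) / 0.7494 = 0.303.
df = n − 2 = 312 − 2 = 310.
One-sided p = P(T_{310} > t) ≈ 0.3810.
So p ≥ 0.10.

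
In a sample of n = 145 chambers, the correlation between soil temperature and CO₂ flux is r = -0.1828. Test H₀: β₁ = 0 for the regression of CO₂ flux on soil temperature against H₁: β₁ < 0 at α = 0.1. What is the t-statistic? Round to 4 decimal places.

t = -2.2234

t = r·√(n − 2)/√(1 − r²) = -0.1828·√143/√0.966584 = -2.2234.
df = n − 2 = 143.
One-sided p ≈ 0.0139, which is < 0.1, so reject H₀.
There is evidence of a linear association between soil temperature and CO₂ flux.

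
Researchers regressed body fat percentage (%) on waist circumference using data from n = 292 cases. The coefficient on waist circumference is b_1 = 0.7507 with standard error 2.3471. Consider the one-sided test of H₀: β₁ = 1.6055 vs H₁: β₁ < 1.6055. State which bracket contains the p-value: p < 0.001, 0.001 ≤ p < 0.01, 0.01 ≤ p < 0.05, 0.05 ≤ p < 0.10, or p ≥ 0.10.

t = (0.7507 − 1.6055) / 2.3471 = -0.364.
df = n − 2 = 292 − 2 = 290.
One-sided p = P(T_{290} < t) ≈ 0.3580.
So p ≥ 0.10.

p ≥ 0.10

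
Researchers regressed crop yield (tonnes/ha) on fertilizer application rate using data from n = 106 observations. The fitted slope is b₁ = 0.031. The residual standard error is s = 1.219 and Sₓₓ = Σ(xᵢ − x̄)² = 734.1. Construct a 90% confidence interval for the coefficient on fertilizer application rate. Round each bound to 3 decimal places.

(-0.044, 0.106)

SE(b₁) = s/√Sₓₓ = 1.219/√734.1 = 0.044991.
df = n − 2 = 104.
t* = t_{0.05, 104} = 1.659637.
Margin = t* × SE = 1.659637 × 0.044991 = 0.07467.
CI: 0.031 ± 0.07467 → (-0.044, 0.106).
With 90% confidence, each one-unit increase in fertilizer application rate is associated with a change of between -0.044 and 0.106 tonnes/ha in crop yield.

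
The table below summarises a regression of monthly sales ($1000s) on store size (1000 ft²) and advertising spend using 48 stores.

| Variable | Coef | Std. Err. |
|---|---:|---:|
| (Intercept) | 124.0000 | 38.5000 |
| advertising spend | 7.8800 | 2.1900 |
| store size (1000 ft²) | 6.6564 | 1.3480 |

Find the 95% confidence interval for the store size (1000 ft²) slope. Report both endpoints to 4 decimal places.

Read off: b = 6.6564, SE = 1.3480 for store size (1000 ft²).
df = n − k − 1 = 48 − 2 − 1 = 45.
t* = t_{0.025, 45} = 2.014103.
Margin = t* × SE = 2.014103 × 1.3480 = 2.715011.
CI: 6.6564 ± 2.715011 → (3.9414, 9.3714).

(3.9414, 9.3714)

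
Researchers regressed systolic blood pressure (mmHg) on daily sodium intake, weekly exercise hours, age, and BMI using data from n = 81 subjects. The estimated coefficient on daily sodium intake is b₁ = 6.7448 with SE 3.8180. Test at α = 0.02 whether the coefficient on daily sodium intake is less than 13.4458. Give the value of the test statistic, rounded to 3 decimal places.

t = -1.755

H₀: β₁ = 13.4458 vs H₁: β₁ < 13.4458.
t = (b₁ − β₁⁰)/SE = (6.7448 − 13.4458) / 3.8180 = -1.755.
df = n − k − 1 = 81 − 4 − 1 = 76.
One-sided p ≈ 0.0416, which is ≥ 0.02, so fail to reject H₀.
The data do not give significant evidence that the true slope on daily sodium intake is below 13.4458 mmHg per unit, holding the other predictors fixed.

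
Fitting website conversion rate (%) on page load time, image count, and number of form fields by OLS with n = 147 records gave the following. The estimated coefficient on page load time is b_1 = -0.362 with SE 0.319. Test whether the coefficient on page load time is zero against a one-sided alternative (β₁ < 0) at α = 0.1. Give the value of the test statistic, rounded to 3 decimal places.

H₀: β₁ = 0 vs H₁: β₁ < 0.
t = (b_1 − β₁⁰)/SE = -0.362 / 0.319 = -1.135.
df = n − k − 1 = 147 − 3 − 1 = 143.
One-sided p ≈ 0.1292, which is ≥ 0.1, so fail to reject H₀.
The data do not give significant evidence that the true slope on page load time is negative, holding the other predictors fixed.

t = -1.135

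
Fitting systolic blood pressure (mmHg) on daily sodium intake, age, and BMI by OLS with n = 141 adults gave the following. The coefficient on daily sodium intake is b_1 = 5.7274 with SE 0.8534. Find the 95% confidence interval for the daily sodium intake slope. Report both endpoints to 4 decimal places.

df = n − k − 1 = 141 − 3 − 1 = 137.
t* = t_{0.025, 137} = 1.977431.
Margin = t* × SE = 1.977431 × 0.8534 = 1.687540.
CI: 5.7274 ± 1.687540 → (4.0399, 7.4149).
With 95% confidence, each one-unit increase in daily sodium intake is associated with a change of between 4.0399 and 7.4149 mmHg in systolic blood pressure, holding the other predictors fixed.

(4.0399, 7.4149)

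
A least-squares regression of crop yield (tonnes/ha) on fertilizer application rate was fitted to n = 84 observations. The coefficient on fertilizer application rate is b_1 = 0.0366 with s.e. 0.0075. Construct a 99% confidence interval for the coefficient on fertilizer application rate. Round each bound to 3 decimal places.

(0.017, 0.056)

df = n − 2 = 84 − 2 = 82.
t* = t_{0.005, 82} = 2.637123.
Margin = t* × SE = 2.637123 × 0.0075 = 0.01978.
CI: 0.0366 ± 0.01978 → (0.017, 0.056).
With 99% confidence, each one-unit increase in fertilizer application rate is associated with a change of between 0.017 and 0.056 tonnes/ha in crop yield.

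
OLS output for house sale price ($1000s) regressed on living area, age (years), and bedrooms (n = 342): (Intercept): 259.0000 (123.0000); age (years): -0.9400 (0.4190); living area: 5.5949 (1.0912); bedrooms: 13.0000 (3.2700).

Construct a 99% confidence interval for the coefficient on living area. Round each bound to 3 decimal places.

Read off: b = 5.5949, SE = 1.0912 for living area.
df = n − k − 1 = 342 − 3 − 1 = 338.
t* = t_{0.005, 338} = 2.590453.
Margin = t* × SE = 2.590453 × 1.0912 = 2.82670.
CI: 5.5949 ± 2.82670 → (2.768, 8.422).

(2.768, 8.422)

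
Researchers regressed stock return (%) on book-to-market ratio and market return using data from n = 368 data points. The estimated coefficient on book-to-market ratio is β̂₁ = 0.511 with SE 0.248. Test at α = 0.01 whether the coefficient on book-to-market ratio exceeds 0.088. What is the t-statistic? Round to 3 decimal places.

H₀: β₁ = 0.088 vs H₁: β₁ > 0.088.
t = (β̂₁ − β₁⁰)/SE = (0.511 − 0.088) / 0.248 = 1.706.
df = n − k − 1 = 368 − 2 − 1 = 365.
One-sided p ≈ 0.0445, which is ≥ 0.01, so fail to reject H₀.
The data do not give significant evidence that the true slope on book-to-market ratio exceeds 0.088 % per unit, holding the other predictors fixed.

t = 1.706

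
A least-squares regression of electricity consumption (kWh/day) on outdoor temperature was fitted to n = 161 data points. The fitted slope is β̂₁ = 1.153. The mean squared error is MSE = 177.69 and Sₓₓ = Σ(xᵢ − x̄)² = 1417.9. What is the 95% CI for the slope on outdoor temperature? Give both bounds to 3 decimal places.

SE(β̂₁) = √(MSE/Sₓₓ) = √(177.69/1417.9) = 0.354004.
df = n − 2 = 159.
t* = t_{0.025, 159} = 1.974996.
Margin = t* × SE = 1.974996 × 0.354004 = 0.69916.
CI: 1.153 ± 0.69916 → (0.454, 1.852).
With 95% confidence, each one-unit increase in outdoor temperature is associated with a change of between 0.454 and 1.852 kWh/day in electricity consumption.

(0.454, 1.852)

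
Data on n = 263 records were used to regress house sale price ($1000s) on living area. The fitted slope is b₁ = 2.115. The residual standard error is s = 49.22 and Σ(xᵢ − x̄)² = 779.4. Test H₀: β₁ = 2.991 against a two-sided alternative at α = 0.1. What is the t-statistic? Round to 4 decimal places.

t = -0.4969

SE(b₁) = s/√Sₓₓ = 49.22/√779.4 = 1.76304.
t = (2.115 − 2.991) / 1.76304 = -0.4969.
df = n − 2 = 261.
Two-sided p ≈ 0.6197, which is ≥ 0.1, so fail to reject H₀.
The data are consistent with a true slope of 2.991 $1000s per unit of living area.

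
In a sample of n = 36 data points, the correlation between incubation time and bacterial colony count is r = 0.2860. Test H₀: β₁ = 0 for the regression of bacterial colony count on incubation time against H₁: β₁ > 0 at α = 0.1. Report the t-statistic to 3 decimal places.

t = r·√(n − 2)/√(1 − r²) = 0.2860·√34/√0.918204 = 1.740.
df = n − 2 = 34.
One-sided p ≈ 0.0454, which is < 0.1, so reject H₀.
There is evidence of a linear association between incubation time and bacterial colony count.

t = 1.740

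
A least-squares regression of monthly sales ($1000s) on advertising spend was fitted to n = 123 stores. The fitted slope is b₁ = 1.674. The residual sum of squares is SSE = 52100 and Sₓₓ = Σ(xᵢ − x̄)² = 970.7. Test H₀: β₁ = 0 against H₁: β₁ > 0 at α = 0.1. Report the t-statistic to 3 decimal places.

t = 2.513

MSE = SSE/(n − 2) = 52100/121 = 430.579.
SE(b₁) = √(MSE/Sₓₓ) = √(430.579/970.7) = 0.666014.
t = 1.674 / 0.666014 = 2.513.
df = n − 2 = 121.
One-sided p ≈ 0.0066, which is < 0.1, so reject H₀.
There is evidence that the true slope on advertising spend is positive.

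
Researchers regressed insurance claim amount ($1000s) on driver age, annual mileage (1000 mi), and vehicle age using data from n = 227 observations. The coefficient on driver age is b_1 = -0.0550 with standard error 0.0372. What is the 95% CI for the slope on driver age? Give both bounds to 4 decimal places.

df = n − k − 1 = 227 − 3 − 1 = 223.
t* = t_{0.025, 223} = 1.970659.
Margin = t* × SE = 1.970659 × 0.0372 = 0.073309.
CI: -0.0550 ± 0.073309 → (-0.1283, 0.0183).
With 95% confidence, each one-unit increase in driver age is associated with a change of between -0.1283 and 0.0183 $1000s in insurance claim amount, holding the other predictors fixed.

(-0.1283, 0.0183)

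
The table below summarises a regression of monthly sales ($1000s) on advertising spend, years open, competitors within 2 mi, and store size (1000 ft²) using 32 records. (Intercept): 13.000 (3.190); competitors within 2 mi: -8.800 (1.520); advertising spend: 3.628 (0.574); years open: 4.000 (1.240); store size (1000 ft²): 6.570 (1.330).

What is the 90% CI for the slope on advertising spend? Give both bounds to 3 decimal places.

(2.650, 4.606)

Read off: b = 3.628, SE = 0.574 for advertising spend.
df = n − k − 1 = 32 − 4 − 1 = 27.
t* = t_{0.05, 27} = 1.703288.
Margin = t* × SE = 1.703288 × 0.574 = 0.97769.
CI: 3.628 ± 0.97769 → (2.650, 4.606).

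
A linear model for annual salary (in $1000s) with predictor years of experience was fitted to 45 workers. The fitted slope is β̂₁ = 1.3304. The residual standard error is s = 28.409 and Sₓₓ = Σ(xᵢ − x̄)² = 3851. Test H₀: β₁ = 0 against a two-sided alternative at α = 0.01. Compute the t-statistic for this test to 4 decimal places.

t = 2.9061

SE(β̂₁) = s/√Sₓₓ = 28.409/√3851 = 0.457793.
t = 1.3304 / 0.457793 = 2.9061.
df = n − 2 = 43.
Two-sided p ≈ 0.0058, which is < 0.01, so reject H₀.
There is evidence that years of experience is associated with annual salary.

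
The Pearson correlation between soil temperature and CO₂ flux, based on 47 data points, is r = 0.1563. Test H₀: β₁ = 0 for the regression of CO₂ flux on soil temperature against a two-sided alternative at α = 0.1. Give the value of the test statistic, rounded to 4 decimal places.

t = r·√(n − 2)/√(1 − r²) = 0.1563·√45/√0.97557 = 1.0615.
df = n − 2 = 45.
Two-sided p ≈ 0.2941, which is ≥ 0.1, so fail to reject H₀.
The data do not give significant evidence of a linear association between soil temperature and CO₂ flux.

t = 1.0615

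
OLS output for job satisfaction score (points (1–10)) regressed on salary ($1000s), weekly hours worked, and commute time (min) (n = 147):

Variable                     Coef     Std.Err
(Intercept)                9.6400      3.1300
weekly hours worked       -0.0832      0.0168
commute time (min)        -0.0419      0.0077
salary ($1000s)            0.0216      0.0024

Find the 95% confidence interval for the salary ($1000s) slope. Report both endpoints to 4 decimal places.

Read off: b = 0.0216, SE = 0.0024 for salary ($1000s).
df = n − k − 1 = 147 − 3 − 1 = 143.
t* = t_{0.025, 143} = 1.976692.
Margin = t* × SE = 1.976692 × 0.0024 = 0.004744.
CI: 0.0216 ± 0.004744 → (0.0169, 0.0263).

(0.0169, 0.0263)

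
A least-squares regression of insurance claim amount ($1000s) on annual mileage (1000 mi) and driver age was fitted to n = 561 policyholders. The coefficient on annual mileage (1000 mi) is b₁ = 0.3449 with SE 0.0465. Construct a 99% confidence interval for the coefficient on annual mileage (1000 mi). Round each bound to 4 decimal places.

df = n − k − 1 = 561 − 2 − 1 = 558.
t* = t_{0.005, 558} = 2.584669.
Margin = t* × SE = 2.584669 × 0.0465 = 0.120187.
CI: 0.3449 ± 0.120187 → (0.2247, 0.4651).
With 99% confidence, each one-unit increase in annual mileage (1000 mi) is associated with a change of between 0.2247 and 0.4651 $1000s in insurance claim amount, holding the other predictors fixed.

(0.2247, 0.4651)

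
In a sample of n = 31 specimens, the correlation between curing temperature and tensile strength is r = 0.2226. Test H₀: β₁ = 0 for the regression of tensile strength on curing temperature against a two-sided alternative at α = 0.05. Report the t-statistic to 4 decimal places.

t = 1.2296

t = r·√(n − 2)/√(1 − r²) = 0.2226·√29/√0.950449 = 1.2296.
df = n − 2 = 29.
Two-sided p ≈ 0.2287, which is ≥ 0.05, so fail to reject H₀.
The data do not give significant evidence of a linear association between curing temperature and tensile strength.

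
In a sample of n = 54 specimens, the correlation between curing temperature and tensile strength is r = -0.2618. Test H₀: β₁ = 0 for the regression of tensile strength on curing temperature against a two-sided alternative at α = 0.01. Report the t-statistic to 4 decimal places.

t = r·√(n − 2)/√(1 − r²) = -0.2618·√52/√0.931461 = -1.9561.
df = n − 2 = 52.
Two-sided p ≈ 0.0558, which is ≥ 0.01, so fail to reject H₀.
The data do not give significant evidence of a linear association between curing temperature and tensile strength.

t = -1.9561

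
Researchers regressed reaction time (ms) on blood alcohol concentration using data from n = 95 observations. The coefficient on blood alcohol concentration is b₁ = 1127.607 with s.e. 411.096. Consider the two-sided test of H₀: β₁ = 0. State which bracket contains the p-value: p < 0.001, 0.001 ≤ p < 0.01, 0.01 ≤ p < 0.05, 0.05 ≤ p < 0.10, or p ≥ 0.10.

0.001 ≤ p < 0.01

t = 1127.607 / 411.096 = 2.743.
df = n − 2 = 95 − 2 = 93.
Two-sided p = 2·P(T_{93} > |t|) ≈ 0.0073.
So 0.001 ≤ p < 0.01.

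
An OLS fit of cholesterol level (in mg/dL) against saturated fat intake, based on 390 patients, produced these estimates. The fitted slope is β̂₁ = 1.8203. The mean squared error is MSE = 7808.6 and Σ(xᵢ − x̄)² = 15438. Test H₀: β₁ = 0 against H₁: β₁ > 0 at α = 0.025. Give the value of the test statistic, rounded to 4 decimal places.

SE(β̂₁) = √(MSE/Sₓₓ) = √(7808.6/15438) = 0.711199.
t = 1.8203 / 0.711199 = 2.5595.
df = n − 2 = 388.
One-sided p ≈ 0.0054, which is < 0.025, so reject H₀.
There is evidence that the true slope on saturated fat intake is positive.

t = 2.5595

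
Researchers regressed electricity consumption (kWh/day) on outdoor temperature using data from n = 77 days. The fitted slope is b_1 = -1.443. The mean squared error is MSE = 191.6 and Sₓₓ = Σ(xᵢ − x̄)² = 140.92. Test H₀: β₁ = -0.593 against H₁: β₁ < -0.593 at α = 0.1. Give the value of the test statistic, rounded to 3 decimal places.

t = -0.729

SE(b_1) = √(MSE/Sₓₓ) = √(191.6/140.92) = 1.16603.
t = (-1.443 − (-0.593)) / 1.16603 = -0.729.
df = n − 2 = 75.
One-sided p ≈ 0.2341, which is ≥ 0.1, so fail to reject H₀.
The data do not give significant evidence that the true slope on outdoor temperature is below -0.593 kWh/day per unit.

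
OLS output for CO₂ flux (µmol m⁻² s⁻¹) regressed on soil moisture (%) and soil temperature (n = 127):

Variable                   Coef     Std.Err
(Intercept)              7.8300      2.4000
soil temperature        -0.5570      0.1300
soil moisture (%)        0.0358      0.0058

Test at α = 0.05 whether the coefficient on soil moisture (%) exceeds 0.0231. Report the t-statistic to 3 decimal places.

t = 2.190

Read off: b = 0.0358, SE = 0.0058 for soil moisture (%).
H₀: β₁ = 0.0231 vs H₁: β₁ > 0.0231.
t = (0.0358 − 0.0231) / 0.0058 = 2.190.
df = n − k − 1 = 127 − 2 − 1 = 124.
One-sided p ≈ 0.0152, which is < 0.05, so reject H₀.
There is evidence that the true slope on soil moisture (%) exceeds 0.0231 µmol m⁻² s⁻¹ per unit, holding the other predictors fixed.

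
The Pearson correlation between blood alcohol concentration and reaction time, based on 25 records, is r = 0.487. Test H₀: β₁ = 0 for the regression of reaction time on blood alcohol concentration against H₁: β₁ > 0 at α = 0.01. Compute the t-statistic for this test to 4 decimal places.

t = 2.6741

t = r·√(n − 2)/√(1 − r²) = 0.487·√23/√0.762831 = 2.6741.
df = n − 2 = 23.
One-sided p ≈ 0.0068, which is < 0.01, so reject H₀.
There is evidence of a linear association between blood alcohol concentration and reaction time.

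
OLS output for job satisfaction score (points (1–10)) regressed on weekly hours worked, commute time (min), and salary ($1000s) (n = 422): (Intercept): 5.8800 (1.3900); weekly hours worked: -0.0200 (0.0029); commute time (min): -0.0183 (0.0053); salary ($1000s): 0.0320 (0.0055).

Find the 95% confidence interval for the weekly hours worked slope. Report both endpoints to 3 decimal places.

(-0.026, -0.014)

Read off: b = -0.0200, SE = 0.0029 for weekly hours worked.
df = n − k − 1 = 422 − 3 − 1 = 418.
t* = t_{0.025, 418} = 1.965655.
Margin = t* × SE = 1.965655 × 0.0029 = 0.00570.
CI: -0.0200 ± 0.00570 → (-0.026, -0.014).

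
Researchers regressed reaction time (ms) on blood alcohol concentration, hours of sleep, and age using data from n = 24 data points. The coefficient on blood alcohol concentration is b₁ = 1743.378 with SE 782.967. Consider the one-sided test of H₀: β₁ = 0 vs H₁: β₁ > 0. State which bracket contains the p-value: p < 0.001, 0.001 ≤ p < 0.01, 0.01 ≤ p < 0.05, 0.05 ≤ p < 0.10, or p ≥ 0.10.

0.01 ≤ p < 0.05

t = 1743.378 / 782.967 = 2.227.
df = n − k − 1 = 24 − 3 − 1 = 20.
One-sided p = P(T_{20} > t) ≈ 0.0188.
So 0.01 ≤ p < 0.05.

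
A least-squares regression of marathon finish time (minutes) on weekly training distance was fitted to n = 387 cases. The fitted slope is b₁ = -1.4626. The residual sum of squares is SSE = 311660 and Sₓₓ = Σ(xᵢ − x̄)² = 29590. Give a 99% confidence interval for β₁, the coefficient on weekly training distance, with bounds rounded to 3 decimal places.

MSE = SSE/(n − 2) = 311660/385 = 809.506.
SE(b₁) = √(MSE/Sₓₓ) = √(809.506/29590) = 0.165401.
df = n − 2 = 385.
t* = t_{0.005, 385} = 2.588659.
Margin = t* × SE = 2.588659 × 0.165401 = 0.42817.
CI: -1.4626 ± 0.42817 → (-1.891, -1.034).
With 99% confidence, each one-unit increase in weekly training distance is associated with a change of between -1.891 and -1.034 minutes in marathon finish time.

(-1.891, -1.034)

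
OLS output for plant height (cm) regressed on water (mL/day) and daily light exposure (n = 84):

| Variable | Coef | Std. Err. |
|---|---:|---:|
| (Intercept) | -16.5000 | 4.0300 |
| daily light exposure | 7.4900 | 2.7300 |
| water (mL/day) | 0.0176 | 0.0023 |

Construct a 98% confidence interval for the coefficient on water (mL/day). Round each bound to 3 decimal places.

(0.012, 0.023)

Read off: b = 0.0176, SE = 0.0023 for water (mL/day).
df = n − k − 1 = 84 − 2 − 1 = 81.
t* = t_{0.01, 81} = 2.37327.
Margin = t* × SE = 2.37327 × 0.0023 = 0.00546.
CI: 0.0176 ± 0.00546 → (0.012, 0.023).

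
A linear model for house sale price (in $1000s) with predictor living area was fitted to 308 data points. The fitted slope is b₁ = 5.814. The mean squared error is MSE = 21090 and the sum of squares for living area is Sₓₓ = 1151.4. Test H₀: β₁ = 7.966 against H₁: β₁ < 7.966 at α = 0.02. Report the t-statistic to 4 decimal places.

SE(b₁) = √(MSE/Sₓₓ) = √(21090/1151.4) = 4.27982.
t = (5.814 − 7.966) / 4.27982 = -0.5028.
df = n − 2 = 306.
One-sided p ≈ 0.3077, which is ≥ 0.02, so fail to reject H₀.
The data do not give significant evidence that the true slope on living area is below 7.966 $1000s per unit.

t = -0.5028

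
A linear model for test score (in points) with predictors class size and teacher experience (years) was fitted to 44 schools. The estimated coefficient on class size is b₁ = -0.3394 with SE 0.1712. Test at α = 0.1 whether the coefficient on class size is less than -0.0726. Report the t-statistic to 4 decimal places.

t = -1.5584

H₀: β₁ = -0.0726 vs H₁: β₁ < -0.0726.
t = (b₁ − β₁⁰)/SE = (-0.3394 − (-0.0726)) / 0.1712 = -1.5584.
df = n − k − 1 = 44 − 2 − 1 = 41.
One-sided p ≈ 0.0634, which is < 0.1, so reject H₀.
There is evidence that the true slope on class size is below -0.0726 points per unit, holding the other predictors fixed.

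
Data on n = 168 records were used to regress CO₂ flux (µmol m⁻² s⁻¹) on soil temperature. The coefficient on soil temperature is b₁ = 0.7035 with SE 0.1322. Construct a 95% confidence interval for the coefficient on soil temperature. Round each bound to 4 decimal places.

df = n − 2 = 168 − 2 = 166.
t* = t_{0.025, 166} = 1.974358.
Margin = t* × SE = 1.974358 × 0.1322 = 0.261010.
CI: 0.7035 ± 0.261010 → (0.4425, 0.9645).
With 95% confidence, each one-unit increase in soil temperature is associated with a change of between 0.4425 and 0.9645 µmol m⁻² s⁻¹ in CO₂ flux.

(0.4425, 0.9645)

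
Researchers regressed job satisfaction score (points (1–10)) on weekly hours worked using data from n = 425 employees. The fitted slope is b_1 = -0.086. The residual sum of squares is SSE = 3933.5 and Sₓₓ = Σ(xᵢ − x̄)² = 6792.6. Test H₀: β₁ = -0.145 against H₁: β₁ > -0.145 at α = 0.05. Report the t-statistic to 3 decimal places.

MSE = SSE/(n − 2) = 3933.5/423 = 9.29905.
SE(b_1) = √(MSE/Sₓₓ) = √(9.29905/6792.6) = 0.037.
t = (-0.086 − (-0.145)) / 0.037 = 1.595.
df = n − 2 = 423.
One-sided p ≈ 0.0558, which is ≥ 0.05, so fail to reject H₀.
The data do not give significant evidence that the true slope on weekly hours worked exceeds -0.145 points (1–10) per unit.

t = 1.595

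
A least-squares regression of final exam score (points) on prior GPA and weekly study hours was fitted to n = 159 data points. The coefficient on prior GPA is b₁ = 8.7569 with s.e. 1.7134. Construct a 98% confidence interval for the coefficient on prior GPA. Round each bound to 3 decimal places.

(4.730, 12.784)

df = n − k − 1 = 159 − 2 − 1 = 156.
t* = t_{0.01, 156} = 2.350489.
Margin = t* × SE = 2.350489 × 1.7134 = 4.02733.
CI: 8.7569 ± 4.02733 → (4.730, 12.784).
With 98% confidence, each one-unit increase in prior GPA is associated with a change of between 4.730 and 12.784 points in final exam score, holding the other predictors fixed.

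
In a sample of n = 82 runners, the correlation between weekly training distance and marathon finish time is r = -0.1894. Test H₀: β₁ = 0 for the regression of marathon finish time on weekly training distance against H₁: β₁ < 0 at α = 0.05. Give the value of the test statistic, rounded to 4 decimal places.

t = -1.7253

t = r·√(n − 2)/√(1 − r²) = -0.1894·√80/√0.964128 = -1.7253.
df = n − 2 = 80.
One-sided p ≈ 0.0442, which is < 0.05, so reject H₀.
There is evidence of a linear association between weekly training distance and marathon finish time.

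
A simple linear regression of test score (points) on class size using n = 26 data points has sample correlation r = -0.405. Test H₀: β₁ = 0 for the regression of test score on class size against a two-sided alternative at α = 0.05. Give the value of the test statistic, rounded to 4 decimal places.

t = -2.1700

t = r·√(n − 2)/√(1 − r²) = -0.405·√24/√0.835975 = -2.1700.
df = n − 2 = 24.
Two-sided p ≈ 0.0401, which is < 0.05, so reject H₀.
There is evidence of a linear association between class size and test score.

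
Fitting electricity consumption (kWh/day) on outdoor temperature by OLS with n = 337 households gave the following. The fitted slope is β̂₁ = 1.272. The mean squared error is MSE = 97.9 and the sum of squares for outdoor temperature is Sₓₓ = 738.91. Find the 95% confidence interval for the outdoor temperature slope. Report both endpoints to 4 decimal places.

(0.5560, 1.9880)

SE(β̂₁) = √(MSE/Sₓₓ) = √(97.9/738.91) = 0.363995.
df = n − 2 = 335.
t* = t_{0.025, 335} = 1.967071.
Margin = t* × SE = 1.967071 × 0.363995 = 0.716004.
CI: 1.272 ± 0.716004 → (0.5560, 1.9880).
With 95% confidence, each one-unit increase in outdoor temperature is associated with a change of between 0.5560 and 1.9880 kWh/day in electricity consumption.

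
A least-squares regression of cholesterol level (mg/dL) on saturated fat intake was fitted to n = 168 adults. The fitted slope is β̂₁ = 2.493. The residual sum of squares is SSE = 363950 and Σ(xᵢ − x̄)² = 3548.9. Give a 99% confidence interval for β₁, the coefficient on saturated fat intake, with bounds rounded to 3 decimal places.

MSE = SSE/(n − 2) = 363950/166 = 2192.47.
SE(β̂₁) = √(MSE/Sₓₓ) = √(2192.47/3548.9) = 0.785995.
df = n − 2 = 166.
t* = t_{0.005, 166} = 2.60577.
Margin = t* × SE = 2.60577 × 0.785995 = 2.04812.
CI: 2.493 ± 2.04812 → (0.445, 4.541).
With 99% confidence, each one-unit increase in saturated fat intake is associated with a change of between 0.445 and 4.541 mg/dL in cholesterol level.

(0.445, 4.541)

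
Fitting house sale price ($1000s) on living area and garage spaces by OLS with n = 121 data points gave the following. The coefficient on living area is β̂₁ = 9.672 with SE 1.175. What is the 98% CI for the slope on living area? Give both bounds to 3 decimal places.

df = n − k − 1 = 121 − 2 − 1 = 118.
t* = t_{0.01, 118} = 2.358365.
Margin = t* × SE = 2.358365 × 1.175 = 2.77108.
CI: 9.672 ± 2.77108 → (6.901, 12.443).
With 98% confidence, each one-unit increase in living area is associated with a change of between 6.901 and 12.443 $1000s in house sale price, holding the other predictors fixed.

(6.901, 12.443)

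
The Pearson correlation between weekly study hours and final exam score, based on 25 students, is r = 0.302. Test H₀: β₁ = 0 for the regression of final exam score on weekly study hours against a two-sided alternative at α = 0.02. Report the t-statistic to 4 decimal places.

t = 1.5193

t = r·√(n − 2)/√(1 − r²) = 0.302·√23/√0.908796 = 1.5193.
df = n − 2 = 23.
Two-sided p ≈ 0.1423, which is ≥ 0.02, so fail to reject H₀.
The data do not give significant evidence of a linear association between weekly study hours and final exam score.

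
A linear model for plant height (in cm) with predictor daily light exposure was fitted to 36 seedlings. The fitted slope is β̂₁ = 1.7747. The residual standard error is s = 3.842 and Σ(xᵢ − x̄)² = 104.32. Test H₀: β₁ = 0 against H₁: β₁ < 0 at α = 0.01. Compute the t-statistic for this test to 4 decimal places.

SE(β̂₁) = s/√Sₓₓ = 3.842/√104.32 = 0.376161.
t = 1.7747 / 0.376161 = 4.7179.
df = n − 2 = 34.
One-sided p ≈ 1.0000, which is ≥ 0.01, so fail to reject H₀.
The data do not give significant evidence that the true slope on daily light exposure is negative.

t = 4.7179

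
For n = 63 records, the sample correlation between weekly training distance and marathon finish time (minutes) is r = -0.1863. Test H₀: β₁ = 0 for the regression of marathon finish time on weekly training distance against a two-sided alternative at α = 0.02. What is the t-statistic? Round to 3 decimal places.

t = -1.481

t = r·√(n − 2)/√(1 − r²) = -0.1863·√61/√0.965292 = -1.481.
df = n − 2 = 61.
Two-sided p ≈ 0.1438, which is ≥ 0.02, so fail to reject H₀.
The data do not give significant evidence of a linear association between weekly training distance and marathon finish time.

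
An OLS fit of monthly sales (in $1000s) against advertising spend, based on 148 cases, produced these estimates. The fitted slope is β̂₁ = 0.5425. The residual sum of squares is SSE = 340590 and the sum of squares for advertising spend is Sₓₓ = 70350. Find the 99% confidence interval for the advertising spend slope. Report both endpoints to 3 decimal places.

(0.067, 1.018)

MSE = SSE/(n − 2) = 340590/146 = 2332.81.
SE(β̂₁) = √(MSE/Sₓₓ) = √(2332.81/70350) = 0.182099.
df = n − 2 = 146.
t* = t_{0.005, 146} = 2.609923.
Margin = t* × SE = 2.609923 × 0.182099 = 0.47526.
CI: 0.5425 ± 0.47526 → (0.067, 1.018).
With 99% confidence, each one-unit increase in advertising spend is associated with a change of between 0.067 and 1.018 $1000s in monthly sales.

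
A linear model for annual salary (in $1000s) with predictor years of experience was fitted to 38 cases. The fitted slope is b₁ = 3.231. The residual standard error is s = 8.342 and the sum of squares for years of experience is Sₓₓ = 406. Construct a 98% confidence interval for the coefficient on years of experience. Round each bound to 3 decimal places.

(2.223, 4.239)

SE(b₁) = s/√Sₓₓ = 8.342/√406 = 0.414007.
df = n − 2 = 36.
t* = t_{0.01, 36} = 2.434494.
Margin = t* × SE = 2.434494 × 0.414007 = 1.00790.
CI: 3.231 ± 1.00790 → (2.223, 4.239).
With 98% confidence, each one-unit increase in years of experience is associated with a change of between 2.223 and 4.239 $1000s in annual salary.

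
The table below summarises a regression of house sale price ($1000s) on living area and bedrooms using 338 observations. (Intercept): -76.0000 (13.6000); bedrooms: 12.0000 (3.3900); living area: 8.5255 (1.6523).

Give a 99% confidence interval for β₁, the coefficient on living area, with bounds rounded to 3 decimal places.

(4.245, 12.806)

Read off: b = 8.5255, SE = 1.6523 for living area.
df = n − k − 1 = 338 − 2 − 1 = 335.
t* = t_{0.005, 335} = 2.590585.
Margin = t* × SE = 2.590585 × 1.6523 = 4.28042.
CI: 8.5255 ± 4.28042 → (4.245, 12.806).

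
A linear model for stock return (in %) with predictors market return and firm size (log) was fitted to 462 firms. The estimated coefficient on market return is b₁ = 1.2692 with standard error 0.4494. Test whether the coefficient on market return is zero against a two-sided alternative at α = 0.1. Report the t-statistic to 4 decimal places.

t = 2.8242

H₀: β₁ = 0 vs H₁: β₁ ≠ 0.
t = (b₁ − β₁⁰)/SE = 1.2692 / 0.4494 = 2.8242.
df = n − k − 1 = 462 − 2 − 1 = 459.
Two-sided p ≈ 0.0049, which is < 0.1, so reject H₀.
There is evidence that market return is associated with stock return, holding the other predictors fixed.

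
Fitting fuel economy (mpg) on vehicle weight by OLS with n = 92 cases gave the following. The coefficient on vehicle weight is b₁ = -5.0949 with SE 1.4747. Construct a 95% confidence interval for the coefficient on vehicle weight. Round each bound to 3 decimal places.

(-8.025, -2.165)

df = n − 2 = 92 − 2 = 90.
t* = t_{0.025, 90} = 1.986675.
Margin = t* × SE = 1.986675 × 1.4747 = 2.92975.
CI: -5.0949 ± 2.92975 → (-8.025, -2.165).
With 95% confidence, each one-unit increase in vehicle weight is associated with a change of between -8.025 and -2.165 mpg in fuel economy.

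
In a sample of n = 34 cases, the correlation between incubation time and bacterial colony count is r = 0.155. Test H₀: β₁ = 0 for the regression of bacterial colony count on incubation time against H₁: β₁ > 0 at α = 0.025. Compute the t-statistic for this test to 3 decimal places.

t = r·√(n − 2)/√(1 − r²) = 0.155·√32/√0.975975 = 0.888.
df = n − 2 = 32.
One-sided p ≈ 0.1907, which is ≥ 0.025, so fail to reject H₀.
The data do not give significant evidence of a linear association between incubation time and bacterial colony count.

t = 0.888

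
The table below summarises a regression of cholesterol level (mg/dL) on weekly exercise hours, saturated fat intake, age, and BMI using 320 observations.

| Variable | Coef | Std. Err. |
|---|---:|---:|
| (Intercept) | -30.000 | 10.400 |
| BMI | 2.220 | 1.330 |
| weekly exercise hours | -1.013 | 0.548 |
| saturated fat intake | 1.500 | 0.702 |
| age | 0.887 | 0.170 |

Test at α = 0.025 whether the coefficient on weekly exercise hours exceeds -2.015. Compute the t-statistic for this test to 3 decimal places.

Read off: b = -1.013, SE = 0.548 for weekly exercise hours.
H₀: β₁ = -2.015 vs H₁: β₁ > -2.015.
t = (-1.013 − (-2.015)) / 0.548 = 1.828.
df = n − k − 1 = 320 − 4 − 1 = 315.
One-sided p ≈ 0.0342, which is ≥ 0.025, so fail to reject H₀.
The data do not give significant evidence that the true slope on weekly exercise hours exceeds -2.015 mg/dL per unit, holding the other predictors fixed.

t = 1.828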